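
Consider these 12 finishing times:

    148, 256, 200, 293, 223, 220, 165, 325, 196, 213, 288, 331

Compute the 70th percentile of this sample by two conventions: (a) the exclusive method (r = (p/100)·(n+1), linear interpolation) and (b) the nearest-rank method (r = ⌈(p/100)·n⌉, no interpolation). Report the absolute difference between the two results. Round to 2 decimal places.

Sorted: 148, 165, 196, 200, 213, 220, 223, 256, 288, 293, 325, 331.
n = 12.
(a) r = 9.1; between ranks 9 (288) and 10 (293): 288.5.
(b) the nearest-rank method: rank 9 → 288.
|288.5 − 288| = 0.5.

0.50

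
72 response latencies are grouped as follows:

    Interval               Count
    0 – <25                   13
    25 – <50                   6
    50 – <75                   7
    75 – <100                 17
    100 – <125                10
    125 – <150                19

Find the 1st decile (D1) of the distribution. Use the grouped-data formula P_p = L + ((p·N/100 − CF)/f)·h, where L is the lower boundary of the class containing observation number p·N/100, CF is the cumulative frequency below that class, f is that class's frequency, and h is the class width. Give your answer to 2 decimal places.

N = 72; target position k = 10/100 · 72 = 7.2.
Cumulative frequencies: 13, 19, 26, 43, 53, 72.
Observation 7.2 falls in the class 0 – <25.
L = 0, CF = 0, f = 13, h = 25.
P10 = 0 + ((7.2 − 0)/13)·25 = 0 + 13.8462 = 13.8462.

13.85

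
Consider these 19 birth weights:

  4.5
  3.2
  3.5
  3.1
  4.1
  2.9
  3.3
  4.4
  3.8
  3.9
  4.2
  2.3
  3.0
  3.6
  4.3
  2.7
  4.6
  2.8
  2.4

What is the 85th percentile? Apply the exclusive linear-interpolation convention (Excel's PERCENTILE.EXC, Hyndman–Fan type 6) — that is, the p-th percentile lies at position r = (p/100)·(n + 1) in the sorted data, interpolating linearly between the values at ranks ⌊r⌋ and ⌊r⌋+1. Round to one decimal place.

4.4

Sorted: 2.3, 2.4, 2.7, 2.8, 2.9, 3.0, 3.1, 3.2, 3.3, 3.5, 3.6, 3.8, 3.9, 4.1, 4.2, 4.3, 4.4, 4.5, 4.6.
n = 19.
r = (85/100)·(19 + 1) = 17.
r is an integer, so P85 is the value at rank 17: 4.4.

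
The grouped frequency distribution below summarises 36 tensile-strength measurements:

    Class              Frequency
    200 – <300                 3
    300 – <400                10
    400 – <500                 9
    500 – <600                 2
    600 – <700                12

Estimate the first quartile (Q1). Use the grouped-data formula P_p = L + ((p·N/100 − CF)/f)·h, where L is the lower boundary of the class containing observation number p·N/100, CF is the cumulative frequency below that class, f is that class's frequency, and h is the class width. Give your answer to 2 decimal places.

N = 36; target position k = 25/100 · 36 = 9.
Cumulative frequencies: 3, 13, 22, 24, 36.
Observation 9 falls in the class 300 – <400.
L = 300, CF = 3, f = 10, h = 100.
P25 = 300 + ((9 − 3)/10)·100 = 300 + 60 = 360.

360.00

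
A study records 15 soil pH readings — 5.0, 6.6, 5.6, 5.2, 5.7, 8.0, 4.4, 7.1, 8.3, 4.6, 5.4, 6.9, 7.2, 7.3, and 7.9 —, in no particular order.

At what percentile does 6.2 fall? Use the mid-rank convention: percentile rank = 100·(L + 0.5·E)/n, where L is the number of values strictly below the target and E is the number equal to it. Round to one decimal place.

Sorted: 4.4, 4.6, 5.0, 5.2, 5.4, 5.6, 5.7, 6.6, 6.9, 7.1, 7.2, 7.3, 7.9, 8.0, 8.3.
Count below 6.2: L = 7; count equal: E = 0; n = 15.
Percentile rank = 100·(7 + 0.5·0)/15 = 100·7/15 = 46.67.

46.7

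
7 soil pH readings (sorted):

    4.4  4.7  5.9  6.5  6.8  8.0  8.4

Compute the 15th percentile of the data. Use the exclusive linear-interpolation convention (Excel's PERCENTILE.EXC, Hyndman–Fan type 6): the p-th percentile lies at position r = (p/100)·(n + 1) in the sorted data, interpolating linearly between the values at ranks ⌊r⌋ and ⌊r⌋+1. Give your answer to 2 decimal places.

4.46

n = 7.
r = (15/100)·(7 + 1) = 1.2.
Rank 1 is 4.4 and rank 2 is 4.7.
Interpolate: 4.4 + 0.2·(4.7 − 4.4) = 4.4 + 0.2·0.3 = 4.46.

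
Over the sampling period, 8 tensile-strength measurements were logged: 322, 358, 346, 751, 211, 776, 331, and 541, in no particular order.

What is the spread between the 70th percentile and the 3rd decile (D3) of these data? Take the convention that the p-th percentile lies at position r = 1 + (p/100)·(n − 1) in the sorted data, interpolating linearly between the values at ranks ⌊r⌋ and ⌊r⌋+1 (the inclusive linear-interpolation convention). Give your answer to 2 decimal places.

Sorted: 211, 322, 331, 346, 358, 541, 751, 776.
n = 8.
P30: r = 3.1; ranks 3–4 are 331, 346; interpolating gives 332.5.
P70: r = 5.9; ranks 5–6 are 358, 541; interpolating gives 522.7.
Difference: 522.7 − 332.5 = 190.2.

190.20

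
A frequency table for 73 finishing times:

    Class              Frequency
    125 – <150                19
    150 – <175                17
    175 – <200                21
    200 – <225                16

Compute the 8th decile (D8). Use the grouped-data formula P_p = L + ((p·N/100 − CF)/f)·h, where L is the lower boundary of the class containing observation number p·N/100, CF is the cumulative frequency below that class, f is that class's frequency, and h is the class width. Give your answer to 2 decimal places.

N = 73; target position k = 80/100 · 73 = 58.4.
Cumulative frequencies: 19, 36, 57, 73.
Observation 58.4 falls in the class 200 – <225.
L = 200, CF = 57, f = 16, h = 25.
P80 = 200 + ((58.4 − 57)/16)·25 = 200 + 2.1875 = 202.188.

202.19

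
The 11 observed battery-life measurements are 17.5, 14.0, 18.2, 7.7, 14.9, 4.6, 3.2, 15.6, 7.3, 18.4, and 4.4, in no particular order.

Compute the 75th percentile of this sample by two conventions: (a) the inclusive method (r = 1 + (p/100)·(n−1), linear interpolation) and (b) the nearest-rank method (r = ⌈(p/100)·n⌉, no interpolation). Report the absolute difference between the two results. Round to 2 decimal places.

Sorted: 3.2, 4.4, 4.6, 7.3, 7.7, 14.0, 14.9, 15.6, 17.5, 18.2, 18.4.
n = 11.
(a) r = 8.5; between ranks 8 (15.6) and 9 (17.5): 16.55.
(b) the nearest-rank method: rank 9 → 17.5.
|16.55 − 17.5| = 0.95.

0.95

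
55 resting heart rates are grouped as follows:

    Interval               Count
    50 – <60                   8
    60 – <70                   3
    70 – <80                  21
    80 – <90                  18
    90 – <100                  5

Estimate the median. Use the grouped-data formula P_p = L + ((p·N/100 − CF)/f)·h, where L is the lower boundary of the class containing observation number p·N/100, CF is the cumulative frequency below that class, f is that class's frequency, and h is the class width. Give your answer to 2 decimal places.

N = 55; target position k = 50/100 · 55 = 27.5.
Cumulative frequencies: 8, 11, 32, 50, 55.
Observation 27.5 falls in the class 70 – <80.
L = 70, CF = 11, f = 21, h = 10.
P50 = 70 + ((27.5 − 11)/21)·10 = 70 + 7.85714 = 77.8571.

77.86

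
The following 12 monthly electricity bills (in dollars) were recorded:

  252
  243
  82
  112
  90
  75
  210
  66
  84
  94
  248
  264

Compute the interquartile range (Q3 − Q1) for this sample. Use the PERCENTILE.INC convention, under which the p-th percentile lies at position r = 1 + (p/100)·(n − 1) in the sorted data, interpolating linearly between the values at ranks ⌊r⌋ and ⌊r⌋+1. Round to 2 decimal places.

160.75

Sorted: 66, 75, 82, 84, 90, 94, 112, 210, 243, 248, 252, 264.
n = 12.
P25: r = 3.75; ranks 3–4 are 82, 84; interpolating gives 83.5.
P75: r = 9.25; ranks 9–10 are 243, 248; interpolating gives 244.25.
Difference: 244.25 − 83.5 = 160.75.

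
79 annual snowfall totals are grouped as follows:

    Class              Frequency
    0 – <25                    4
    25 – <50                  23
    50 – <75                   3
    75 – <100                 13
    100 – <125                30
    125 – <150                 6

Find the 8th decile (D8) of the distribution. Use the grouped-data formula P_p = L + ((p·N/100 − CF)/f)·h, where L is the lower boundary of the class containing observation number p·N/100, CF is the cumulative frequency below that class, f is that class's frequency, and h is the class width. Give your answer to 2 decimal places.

116.83

N = 79; target position k = 80/100 · 79 = 63.2.
Cumulative frequencies: 4, 27, 30, 43, 73, 79.
Observation 63.2 falls in the class 100 – <125.
L = 100, CF = 43, f = 30, h = 25.
P80 = 100 + ((63.2 − 43)/30)·25 = 100 + 16.8333 = 116.833.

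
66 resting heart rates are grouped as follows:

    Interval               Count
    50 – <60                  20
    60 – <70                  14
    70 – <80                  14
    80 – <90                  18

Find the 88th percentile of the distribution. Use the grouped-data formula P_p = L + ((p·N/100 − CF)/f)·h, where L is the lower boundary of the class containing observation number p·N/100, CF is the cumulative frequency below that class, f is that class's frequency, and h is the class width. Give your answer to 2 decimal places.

N = 66; target position k = 88/100 · 66 = 58.08.
Cumulative frequencies: 20, 34, 48, 66.
Observation 58.08 falls in the class 80 – <90.
L = 80, CF = 48, f = 18, h = 10.
P88 = 80 + ((58.08 − 48)/18)·10 = 80 + 5.6 = 85.6.

85.60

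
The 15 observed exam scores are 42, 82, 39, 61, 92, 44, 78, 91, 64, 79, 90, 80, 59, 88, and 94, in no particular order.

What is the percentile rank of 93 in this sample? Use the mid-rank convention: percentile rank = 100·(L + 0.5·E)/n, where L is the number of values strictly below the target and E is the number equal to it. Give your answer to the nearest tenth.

93.3

Sorted: 39, 42, 44, 59, 61, 64, 78, 79, 80, 82, 88, 90, 91, 92, 94.
Count below 93: L = 14; count equal: E = 0; n = 15.
Percentile rank = 100·(14 + 0.5·0)/15 = 100·14/15 = 93.33.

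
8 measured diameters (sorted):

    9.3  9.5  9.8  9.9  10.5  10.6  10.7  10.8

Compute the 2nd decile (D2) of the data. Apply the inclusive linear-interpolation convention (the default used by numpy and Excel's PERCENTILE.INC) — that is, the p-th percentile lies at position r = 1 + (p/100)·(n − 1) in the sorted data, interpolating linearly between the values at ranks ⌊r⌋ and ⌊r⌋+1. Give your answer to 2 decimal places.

n = 8.
r = 1 + (20/100)·(8 − 1) = 1 + 1.4 = 2.4.
Rank 2 is 9.5 and rank 3 is 9.8.
Interpolate: 9.5 + 0.4·(9.8 − 9.5) = 9.5 + 0.4·0.3 = 9.62.

9.62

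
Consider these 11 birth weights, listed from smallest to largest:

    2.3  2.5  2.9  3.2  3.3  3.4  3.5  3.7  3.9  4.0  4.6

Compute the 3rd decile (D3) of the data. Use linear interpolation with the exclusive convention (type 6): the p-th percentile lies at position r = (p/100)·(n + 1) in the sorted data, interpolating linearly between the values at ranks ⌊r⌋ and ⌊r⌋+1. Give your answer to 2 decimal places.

n = 11.
r = (30/100)·(11 + 1) = 3.6.
Rank 3 is 2.9 and rank 4 is 3.2.
Interpolate: 2.9 + 0.6·(3.2 − 2.9) = 2.9 + 0.6·0.3 = 3.08.

3.08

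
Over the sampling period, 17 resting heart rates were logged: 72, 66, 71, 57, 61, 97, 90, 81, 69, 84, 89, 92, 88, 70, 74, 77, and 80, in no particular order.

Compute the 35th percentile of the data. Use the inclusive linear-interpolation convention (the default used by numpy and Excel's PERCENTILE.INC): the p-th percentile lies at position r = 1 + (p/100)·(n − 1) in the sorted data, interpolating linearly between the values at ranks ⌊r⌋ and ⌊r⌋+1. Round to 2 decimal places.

71.60

Sorted: 57, 61, 66, 69, 70, 71, 72, 74, 77, 80, 81, 84, 88, 89, 90, 92, 97.
n = 17.
r = 1 + (35/100)·(17 − 1) = 1 + 5.6 = 6.6.
Rank 6 is 71 and rank 7 is 72.
Interpolate: 71 + 0.6·(72 − 71) = 71 + 0.6·1 = 71.6.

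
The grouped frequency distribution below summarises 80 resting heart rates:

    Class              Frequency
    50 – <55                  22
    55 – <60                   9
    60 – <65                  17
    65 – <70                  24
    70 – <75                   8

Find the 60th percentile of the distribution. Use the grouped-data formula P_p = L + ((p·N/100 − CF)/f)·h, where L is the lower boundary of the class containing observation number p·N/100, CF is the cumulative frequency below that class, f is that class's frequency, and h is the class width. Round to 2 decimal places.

65.00

N = 80; target position k = 60/100 · 80 = 48.
Cumulative frequencies: 22, 31, 48, 72, 80.
Observation 48 falls in the class 60 – <65.
L = 60, CF = 31, f = 17, h = 5.
P60 = 60 + ((48 − 31)/17)·5 = 60 + 5 = 65.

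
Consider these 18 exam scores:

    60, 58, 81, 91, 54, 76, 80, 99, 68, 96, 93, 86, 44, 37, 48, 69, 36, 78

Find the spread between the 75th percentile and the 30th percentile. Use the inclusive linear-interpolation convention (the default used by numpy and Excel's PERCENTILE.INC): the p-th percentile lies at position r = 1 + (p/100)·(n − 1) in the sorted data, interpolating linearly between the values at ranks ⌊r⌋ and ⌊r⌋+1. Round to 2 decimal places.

26.55

Sorted: 36, 37, 44, 48, 54, 58, 60, 68, 69, 76, 78, 80, 81, 86, 91, 93, 96, 99.
n = 18.
P30: r = 6.1; ranks 6–7 are 58, 60; interpolating gives 58.2.
P75: r = 13.75; ranks 13–14 are 81, 86; interpolating gives 84.75.
Difference: 84.75 − 58.2 = 26.55.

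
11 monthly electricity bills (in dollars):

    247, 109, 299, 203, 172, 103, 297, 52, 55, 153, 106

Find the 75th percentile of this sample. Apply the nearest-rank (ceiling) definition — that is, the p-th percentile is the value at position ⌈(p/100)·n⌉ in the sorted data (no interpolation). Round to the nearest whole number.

247

Sorted: 52, 55, 103, 106, 109, 153, 172, 203, 247, 297, 299.
n = 11.
Position = ⌈75/100 · 11⌉ = ⌈8.25⌉ = 9.
The value at rank 9 is 247.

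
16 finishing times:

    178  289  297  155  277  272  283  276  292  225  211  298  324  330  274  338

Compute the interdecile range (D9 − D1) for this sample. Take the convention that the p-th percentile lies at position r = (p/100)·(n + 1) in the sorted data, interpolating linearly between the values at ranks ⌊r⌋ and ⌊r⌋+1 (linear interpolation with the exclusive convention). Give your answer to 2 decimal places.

161.30

Sorted: 155, 178, 211, 225, 272, 274, 276, 277, 283, 289, 292, 297, 298, 324, 330, 338.
n = 16.
P10: r = 1.7; ranks 1–2 are 155, 178; interpolating gives 171.1.
P90: r = 15.3; ranks 15–16 are 330, 338; interpolating gives 332.4.
Difference: 332.4 − 171.1 = 161.3.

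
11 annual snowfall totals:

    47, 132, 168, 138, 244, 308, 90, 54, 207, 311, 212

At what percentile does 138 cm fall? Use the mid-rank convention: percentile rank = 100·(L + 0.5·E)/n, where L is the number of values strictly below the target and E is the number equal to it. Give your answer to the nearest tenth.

Sorted: 47, 54, 90, 132, 138, 168, 207, 212, 244, 308, 311.
Count below 138: L = 4; count equal: E = 1; n = 11.
Percentile rank = 100·(4 + 0.5·1)/11 = 100·4.5/11 = 40.91.

40.9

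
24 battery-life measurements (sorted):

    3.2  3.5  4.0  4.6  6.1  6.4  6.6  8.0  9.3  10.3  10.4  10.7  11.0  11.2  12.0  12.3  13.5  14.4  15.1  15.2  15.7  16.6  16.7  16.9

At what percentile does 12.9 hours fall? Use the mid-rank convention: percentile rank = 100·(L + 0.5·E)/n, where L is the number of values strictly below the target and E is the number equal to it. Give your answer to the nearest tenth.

Count below 12.9: L = 16; count equal: E = 0; n = 24.
Percentile rank = 100·(16 + 0.5·0)/24 = 100·16/24 = 66.67.

66.7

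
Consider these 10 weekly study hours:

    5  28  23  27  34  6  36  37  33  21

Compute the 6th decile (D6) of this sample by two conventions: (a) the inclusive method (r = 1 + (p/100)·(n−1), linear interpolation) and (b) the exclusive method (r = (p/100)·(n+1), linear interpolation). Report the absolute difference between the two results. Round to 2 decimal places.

Sorted: 5, 6, 21, 23, 27, 28, 33, 34, 36, 37.
n = 10.
(a) r = 6.4; between ranks 6 (28) and 7 (33): 30.
(b) r = 6.6; between ranks 6 (28) and 7 (33): 31.
|30 − 31| = 1.

1.00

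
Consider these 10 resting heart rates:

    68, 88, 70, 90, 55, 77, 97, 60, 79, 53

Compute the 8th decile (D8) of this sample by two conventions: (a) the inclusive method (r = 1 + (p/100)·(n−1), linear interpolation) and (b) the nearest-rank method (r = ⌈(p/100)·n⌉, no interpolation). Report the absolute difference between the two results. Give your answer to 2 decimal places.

0.40

Sorted: 53, 55, 60, 68, 70, 77, 79, 88, 90, 97.
n = 10.
(a) r = 8.2; between ranks 8 (88) and 9 (90): 88.4.
(b) the nearest-rank method: rank 8 → 88.
|88.4 − 88| = 0.4.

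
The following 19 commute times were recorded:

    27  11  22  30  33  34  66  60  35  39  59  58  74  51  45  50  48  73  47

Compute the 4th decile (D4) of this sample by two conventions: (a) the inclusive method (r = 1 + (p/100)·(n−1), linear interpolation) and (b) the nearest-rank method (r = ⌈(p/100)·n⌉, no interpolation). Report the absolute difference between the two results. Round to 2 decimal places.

1.20

Sorted: 11, 22, 27, 30, 33, 34, 35, 39, 45, 47, 48, 50, 51, 58, 59, 60, 66, 73, 74.
n = 19.
(a) r = 8.2; between ranks 8 (39) and 9 (45): 40.2.
(b) the nearest-rank method: rank 8 → 39.
|40.2 − 39| = 1.2.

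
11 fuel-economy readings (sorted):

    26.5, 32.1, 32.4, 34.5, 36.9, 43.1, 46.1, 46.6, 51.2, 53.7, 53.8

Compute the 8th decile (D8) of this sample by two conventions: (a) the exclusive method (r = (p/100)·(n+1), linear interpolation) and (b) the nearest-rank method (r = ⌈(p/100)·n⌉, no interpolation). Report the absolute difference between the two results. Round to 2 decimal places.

n = 11.
(a) r = 9.6; between ranks 9 (51.2) and 10 (53.7): 52.7.
(b) the nearest-rank method: rank 9 → 51.2.
|52.7 − 51.2| = 1.5.

1.50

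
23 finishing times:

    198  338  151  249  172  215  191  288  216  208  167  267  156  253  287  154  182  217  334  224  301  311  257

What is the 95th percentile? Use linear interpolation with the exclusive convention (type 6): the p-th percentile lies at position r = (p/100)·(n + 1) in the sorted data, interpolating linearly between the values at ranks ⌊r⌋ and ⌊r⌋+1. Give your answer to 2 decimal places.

Sorted: 151, 154, 156, 167, 172, 182, 191, 198, 208, 215, 216, 217, 224, 249, 253, 257, 267, 287, 288, 301, 311, 334, 338.
n = 23.
r = (95/100)·(23 + 1) = 22.8.
Rank 22 is 334 and rank 23 is 338.
Interpolate: 334 + 0.8·(338 − 334) = 334 + 0.8·4 = 337.2.

337.20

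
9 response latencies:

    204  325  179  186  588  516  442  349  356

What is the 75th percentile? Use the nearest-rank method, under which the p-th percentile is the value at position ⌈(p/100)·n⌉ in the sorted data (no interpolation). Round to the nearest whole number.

Sorted: 179, 186, 204, 325, 349, 356, 442, 516, 588.
n = 9.
Position = ⌈75/100 · 9⌉ = ⌈6.75⌉ = 7.
The value at rank 7 is 442.

442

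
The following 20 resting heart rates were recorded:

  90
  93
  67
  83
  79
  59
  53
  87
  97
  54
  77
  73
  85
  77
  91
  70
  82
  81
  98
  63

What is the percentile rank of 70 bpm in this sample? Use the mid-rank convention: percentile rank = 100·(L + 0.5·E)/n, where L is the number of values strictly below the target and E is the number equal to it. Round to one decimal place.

Sorted: 53, 54, 59, 63, 67, 70, 73, 77, 77, 79, 81, 82, 83, 85, 87, 90, 91, 93, 97, 98.
Count below 70: L = 5; count equal: E = 1; n = 20.
Percentile rank = 100·(5 + 0.5·1)/20 = 100·5.5/20 = 27.5.

27.5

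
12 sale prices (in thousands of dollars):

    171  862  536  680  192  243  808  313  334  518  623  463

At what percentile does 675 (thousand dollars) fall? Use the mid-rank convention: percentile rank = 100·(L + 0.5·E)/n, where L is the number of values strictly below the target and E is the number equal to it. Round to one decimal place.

Sorted: 171, 192, 243, 313, 334, 463, 518, 536, 623, 680, 808, 862.
Count below 675: L = 9; count equal: E = 0; n = 12.
Percentile rank = 100·(9 + 0.5·0)/12 = 100·9/12 = 75.

75.0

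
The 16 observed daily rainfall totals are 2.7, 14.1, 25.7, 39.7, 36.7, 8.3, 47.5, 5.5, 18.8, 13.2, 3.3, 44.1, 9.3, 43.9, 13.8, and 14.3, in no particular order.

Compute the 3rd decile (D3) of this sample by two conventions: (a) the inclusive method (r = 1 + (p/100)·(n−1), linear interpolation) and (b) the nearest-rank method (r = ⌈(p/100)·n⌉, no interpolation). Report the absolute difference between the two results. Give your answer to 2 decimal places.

1.95

Sorted: 2.7, 3.3, 5.5, 8.3, 9.3, 13.2, 13.8, 14.1, 14.3, 18.8, 25.7, 36.7, 39.7, 43.9, 44.1, 47.5.
n = 16.
(a) r = 5.5; between ranks 5 (9.3) and 6 (13.2): 11.25.
(b) the nearest-rank method: rank 5 → 9.3.
|11.25 − 9.3| = 1.95.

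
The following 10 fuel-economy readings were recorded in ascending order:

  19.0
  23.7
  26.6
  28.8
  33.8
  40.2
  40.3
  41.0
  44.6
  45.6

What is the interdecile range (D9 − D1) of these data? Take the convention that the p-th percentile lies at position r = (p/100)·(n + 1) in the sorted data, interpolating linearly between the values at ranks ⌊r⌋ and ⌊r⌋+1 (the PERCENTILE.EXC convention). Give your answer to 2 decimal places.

n = 10.
P10: r = 1.1; ranks 1–2 are 19.0, 23.7; interpolating gives 19.47.
P90: r = 9.9; ranks 9–10 are 44.6, 45.6; interpolating gives 45.5.
Difference: 45.5 − 19.47 = 26.03.

26.03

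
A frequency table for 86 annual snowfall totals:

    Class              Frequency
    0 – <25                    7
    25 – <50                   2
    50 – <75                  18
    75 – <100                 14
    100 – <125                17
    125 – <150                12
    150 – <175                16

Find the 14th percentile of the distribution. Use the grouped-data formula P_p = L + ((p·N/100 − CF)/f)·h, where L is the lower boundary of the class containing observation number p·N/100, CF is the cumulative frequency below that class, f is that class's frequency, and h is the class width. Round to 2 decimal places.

54.22

N = 86; target position k = 14/100 · 86 = 12.04.
Cumulative frequencies: 7, 9, 27, 41, 58, 70, 86.
Observation 12.04 falls in the class 50 – <75.
L = 50, CF = 9, f = 18, h = 25.
P14 = 50 + ((12.04 − 9)/18)·25 = 50 + 4.22222 = 54.2222.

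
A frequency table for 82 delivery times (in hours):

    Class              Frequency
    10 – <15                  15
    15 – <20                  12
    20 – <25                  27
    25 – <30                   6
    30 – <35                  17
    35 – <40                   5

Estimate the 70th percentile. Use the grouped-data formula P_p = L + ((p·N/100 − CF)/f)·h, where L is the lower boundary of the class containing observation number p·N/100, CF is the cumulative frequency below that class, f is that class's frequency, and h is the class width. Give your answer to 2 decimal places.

N = 82; target position k = 70/100 · 82 = 57.4.
Cumulative frequencies: 15, 27, 54, 60, 77, 82.
Observation 57.4 falls in the class 25 – <30.
L = 25, CF = 54, f = 6, h = 5.
P70 = 25 + ((57.4 − 54)/6)·5 = 25 + 2.83333 = 27.8333.

27.83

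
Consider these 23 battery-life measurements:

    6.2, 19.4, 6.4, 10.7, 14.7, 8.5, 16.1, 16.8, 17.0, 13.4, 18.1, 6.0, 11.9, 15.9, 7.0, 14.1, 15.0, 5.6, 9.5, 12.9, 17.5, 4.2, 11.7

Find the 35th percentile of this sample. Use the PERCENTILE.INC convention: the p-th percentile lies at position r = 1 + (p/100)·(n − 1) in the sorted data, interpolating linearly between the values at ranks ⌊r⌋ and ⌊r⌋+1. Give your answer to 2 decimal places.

Sorted: 4.2, 5.6, 6.0, 6.2, 6.4, 7.0, 8.5, 9.5, 10.7, 11.7, 11.9, 12.9, 13.4, 14.1, 14.7, 15.0, 15.9, 16.1, 16.8, 17.0, 17.5, 18.1, 19.4.
n = 23.
r = 1 + (35/100)·(23 − 1) = 1 + 7.7 = 8.7.
Rank 8 is 9.5 and rank 9 is 10.7.
Interpolate: 9.5 + 0.7·(10.7 − 9.5) = 9.5 + 0.7·1.2 = 10.34.

10.34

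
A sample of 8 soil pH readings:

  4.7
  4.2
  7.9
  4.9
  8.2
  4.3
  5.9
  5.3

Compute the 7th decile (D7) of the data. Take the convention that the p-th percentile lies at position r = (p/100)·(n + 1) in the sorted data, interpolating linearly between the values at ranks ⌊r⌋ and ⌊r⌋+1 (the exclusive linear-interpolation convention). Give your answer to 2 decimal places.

Sorted: 4.2, 4.3, 4.7, 4.9, 5.3, 5.9, 7.9, 8.2.
n = 8.
r = (70/100)·(8 + 1) = 6.3.
Rank 6 is 5.9 and rank 7 is 7.9.
Interpolate: 5.9 + 0.3·(7.9 − 5.9) = 5.9 + 0.3·2 = 6.5.

6.50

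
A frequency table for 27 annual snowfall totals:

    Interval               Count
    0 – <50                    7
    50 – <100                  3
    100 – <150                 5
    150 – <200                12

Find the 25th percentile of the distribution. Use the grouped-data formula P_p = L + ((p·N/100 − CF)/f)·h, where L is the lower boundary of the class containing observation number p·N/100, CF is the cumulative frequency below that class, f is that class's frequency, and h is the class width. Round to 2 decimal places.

N = 27; target position k = 25/100 · 27 = 6.75.
Cumulative frequencies: 7, 10, 15, 27.
Observation 6.75 falls in the class 0 – <50.
L = 0, CF = 0, f = 7, h = 50.
P25 = 0 + ((6.75 − 0)/7)·50 = 0 + 48.2143 = 48.2143.

48.21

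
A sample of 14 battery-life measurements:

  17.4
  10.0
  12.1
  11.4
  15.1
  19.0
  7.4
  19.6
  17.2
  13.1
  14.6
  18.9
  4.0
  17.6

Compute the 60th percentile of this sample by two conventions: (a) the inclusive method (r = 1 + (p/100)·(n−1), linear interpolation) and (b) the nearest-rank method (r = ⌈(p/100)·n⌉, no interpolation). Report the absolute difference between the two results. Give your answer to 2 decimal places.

Sorted: 4.0, 7.4, 10.0, 11.4, 12.1, 13.1, 14.6, 15.1, 17.2, 17.4, 17.6, 18.9, 19.0, 19.6.
n = 14.
(a) r = 8.8; between ranks 8 (15.1) and 9 (17.2): 16.78.
(b) the nearest-rank method: rank 9 → 17.2.
|16.78 − 17.2| = 0.42.

0.42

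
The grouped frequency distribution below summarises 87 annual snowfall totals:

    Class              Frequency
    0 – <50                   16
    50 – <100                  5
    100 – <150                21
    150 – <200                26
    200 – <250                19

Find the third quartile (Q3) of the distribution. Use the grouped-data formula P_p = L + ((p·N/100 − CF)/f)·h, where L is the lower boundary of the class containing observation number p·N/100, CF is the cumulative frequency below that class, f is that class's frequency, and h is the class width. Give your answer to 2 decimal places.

194.71

N = 87; target position k = 75/100 · 87 = 65.25.
Cumulative frequencies: 16, 21, 42, 68, 87.
Observation 65.25 falls in the class 150 – <200.
L = 150, CF = 42, f = 26, h = 50.
P75 = 150 + ((65.25 − 42)/26)·50 = 150 + 44.7115 = 194.712.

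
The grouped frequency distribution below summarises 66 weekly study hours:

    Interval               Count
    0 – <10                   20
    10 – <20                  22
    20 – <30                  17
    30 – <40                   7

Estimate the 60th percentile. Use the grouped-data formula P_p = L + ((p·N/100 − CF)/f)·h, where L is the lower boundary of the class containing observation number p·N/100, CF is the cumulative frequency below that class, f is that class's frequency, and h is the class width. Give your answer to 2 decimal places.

18.91

N = 66; target position k = 60/100 · 66 = 39.6.
Cumulative frequencies: 20, 42, 59, 66.
Observation 39.6 falls in the class 10 – <20.
L = 10, CF = 20, f = 22, h = 10.
P60 = 10 + ((39.6 − 20)/22)·10 = 10 + 8.90909 = 18.9091.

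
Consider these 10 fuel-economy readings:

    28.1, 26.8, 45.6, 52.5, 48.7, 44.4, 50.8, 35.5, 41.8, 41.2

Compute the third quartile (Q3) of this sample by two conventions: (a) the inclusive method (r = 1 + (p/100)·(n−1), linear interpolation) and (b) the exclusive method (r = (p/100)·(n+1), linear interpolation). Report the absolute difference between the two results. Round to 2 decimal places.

1.30

Sorted: 26.8, 28.1, 35.5, 41.2, 41.8, 44.4, 45.6, 48.7, 50.8, 52.5.
n = 10.
(a) r = 7.75; between ranks 7 (45.6) and 8 (48.7): 47.925.
(b) r = 8.25; between ranks 8 (48.7) and 9 (50.8): 49.225.
|47.925 − 49.225| = 1.3.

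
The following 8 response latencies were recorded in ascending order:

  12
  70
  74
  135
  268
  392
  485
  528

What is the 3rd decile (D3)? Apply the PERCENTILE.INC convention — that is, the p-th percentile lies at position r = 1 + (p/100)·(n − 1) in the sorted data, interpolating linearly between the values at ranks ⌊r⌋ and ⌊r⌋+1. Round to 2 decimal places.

80.10

n = 8.
r = 1 + (30/100)·(8 − 1) = 1 + 2.1 = 3.1.
Rank 3 is 74 and rank 4 is 135.
Interpolate: 74 + 0.1·(135 − 74) = 74 + 0.1·61 = 80.1.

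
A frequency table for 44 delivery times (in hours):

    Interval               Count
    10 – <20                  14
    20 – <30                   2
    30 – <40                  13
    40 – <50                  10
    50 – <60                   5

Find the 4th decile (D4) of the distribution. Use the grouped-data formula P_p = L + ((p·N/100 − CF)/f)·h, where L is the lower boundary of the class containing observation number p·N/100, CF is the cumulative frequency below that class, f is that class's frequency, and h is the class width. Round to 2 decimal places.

31.23

N = 44; target position k = 40/100 · 44 = 17.6.
Cumulative frequencies: 14, 16, 29, 39, 44.
Observation 17.6 falls in the class 30 – <40.
L = 30, CF = 16, f = 13, h = 10.
P40 = 30 + ((17.6 − 16)/13)·10 = 30 + 1.23077 = 31.2308.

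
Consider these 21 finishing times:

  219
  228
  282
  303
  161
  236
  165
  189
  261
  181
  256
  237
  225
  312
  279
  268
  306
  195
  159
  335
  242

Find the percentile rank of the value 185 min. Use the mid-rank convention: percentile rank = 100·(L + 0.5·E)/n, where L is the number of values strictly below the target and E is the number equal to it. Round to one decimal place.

19.0

Sorted: 159, 161, 165, 181, 189, 195, 219, 225, 228, 236, 237, 242, 256, 261, 268, 279, 282, 303, 306, 312, 335.
Count below 185: L = 4; count equal: E = 0; n = 21.
Percentile rank = 100·(4 + 0.5·0)/21 = 100·4/21 = 19.05.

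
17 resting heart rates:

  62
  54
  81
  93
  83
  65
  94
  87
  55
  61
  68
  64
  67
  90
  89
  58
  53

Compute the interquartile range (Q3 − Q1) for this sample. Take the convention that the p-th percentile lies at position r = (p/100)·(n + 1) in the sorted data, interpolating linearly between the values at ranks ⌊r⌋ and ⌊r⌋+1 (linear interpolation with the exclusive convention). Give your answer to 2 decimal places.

Sorted: 53, 54, 55, 58, 61, 62, 64, 65, 67, 68, 81, 83, 87, 89, 90, 93, 94.
n = 17.
P25: r = 4.5; ranks 4–5 are 58, 61; interpolating gives 59.5.
P75: r = 13.5; ranks 13–14 are 87, 89; interpolating gives 88.
Difference: 88 − 59.5 = 28.5.

28.50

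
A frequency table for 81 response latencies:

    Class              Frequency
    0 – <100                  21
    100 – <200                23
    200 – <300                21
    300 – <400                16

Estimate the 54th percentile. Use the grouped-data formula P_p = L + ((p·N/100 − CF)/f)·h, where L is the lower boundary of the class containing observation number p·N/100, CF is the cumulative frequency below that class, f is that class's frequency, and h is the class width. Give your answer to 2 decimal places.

198.87

N = 81; target position k = 54/100 · 81 = 43.74.
Cumulative frequencies: 21, 44, 65, 81.
Observation 43.74 falls in the class 100 – <200.
L = 100, CF = 21, f = 23, h = 100.
P54 = 100 + ((43.74 − 21)/23)·100 = 100 + 98.8696 = 198.87.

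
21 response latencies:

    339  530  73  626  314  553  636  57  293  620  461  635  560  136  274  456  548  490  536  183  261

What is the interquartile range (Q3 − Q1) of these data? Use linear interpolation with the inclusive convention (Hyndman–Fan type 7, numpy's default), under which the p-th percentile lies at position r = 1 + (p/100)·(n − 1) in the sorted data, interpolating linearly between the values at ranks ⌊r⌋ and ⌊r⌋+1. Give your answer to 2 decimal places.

279.00

Sorted: 57, 73, 136, 183, 261, 274, 293, 314, 339, 456, 461, 490, 530, 536, 548, 553, 560, 620, 626, 635, 636.
n = 21.
P25: r = 6 (integer) → 274.
P75: r = 16 (integer) → 553.
Difference: 553 − 274 = 279.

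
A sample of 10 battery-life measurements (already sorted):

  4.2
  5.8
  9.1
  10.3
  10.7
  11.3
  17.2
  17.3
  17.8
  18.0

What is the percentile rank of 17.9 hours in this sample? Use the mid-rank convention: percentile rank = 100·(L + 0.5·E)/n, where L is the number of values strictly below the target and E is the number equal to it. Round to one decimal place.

Count below 17.9: L = 9; count equal: E = 0; n = 10.
Percentile rank = 100·(9 + 0.5·0)/10 = 100·9/10 = 90.

90.0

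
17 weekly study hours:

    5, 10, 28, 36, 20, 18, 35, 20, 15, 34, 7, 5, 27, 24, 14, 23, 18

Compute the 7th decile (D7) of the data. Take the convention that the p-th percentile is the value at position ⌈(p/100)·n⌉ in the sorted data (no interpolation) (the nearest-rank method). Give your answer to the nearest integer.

24

Sorted: 5, 5, 7, 10, 14, 15, 18, 18, 20, 20, 23, 24, 27, 28, 34, 35, 36.
n = 17.
Position = ⌈70/100 · 17⌉ = ⌈11.9⌉ = 12.
The value at rank 12 is 24.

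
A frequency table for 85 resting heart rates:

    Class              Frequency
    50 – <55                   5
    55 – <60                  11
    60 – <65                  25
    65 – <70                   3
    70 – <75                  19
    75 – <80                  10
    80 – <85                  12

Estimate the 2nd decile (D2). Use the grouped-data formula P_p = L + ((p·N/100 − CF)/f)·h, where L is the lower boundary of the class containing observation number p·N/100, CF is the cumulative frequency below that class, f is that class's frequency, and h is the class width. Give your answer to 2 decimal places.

60.20

N = 85; target position k = 20/100 · 85 = 17.
Cumulative frequencies: 5, 16, 41, 44, 63, 73, 85.
Observation 17 falls in the class 60 – <65.
L = 60, CF = 16, f = 25, h = 5.
P20 = 60 + ((17 − 16)/25)·5 = 60 + 0.2 = 60.2.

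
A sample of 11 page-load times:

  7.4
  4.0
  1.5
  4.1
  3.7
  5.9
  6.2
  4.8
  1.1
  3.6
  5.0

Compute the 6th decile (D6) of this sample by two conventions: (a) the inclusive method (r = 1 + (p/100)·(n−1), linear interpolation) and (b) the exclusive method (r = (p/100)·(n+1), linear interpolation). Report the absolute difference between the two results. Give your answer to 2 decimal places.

0.04

Sorted: 1.1, 1.5, 3.6, 3.7, 4.0, 4.1, 4.8, 5.0, 5.9, 6.2, 7.4.
n = 11.
(a) r = 7 → value at rank 7 = 4.8.
(b) r = 7.2; between ranks 7 (4.8) and 8 (5.0): 4.84.
|4.8 − 4.84| = 0.04.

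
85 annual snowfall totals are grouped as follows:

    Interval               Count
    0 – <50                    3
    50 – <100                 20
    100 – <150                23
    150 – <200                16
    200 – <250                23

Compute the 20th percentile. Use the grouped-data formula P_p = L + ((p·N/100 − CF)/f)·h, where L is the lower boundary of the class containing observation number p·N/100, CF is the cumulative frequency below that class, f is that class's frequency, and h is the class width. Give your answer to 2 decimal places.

N = 85; target position k = 20/100 · 85 = 17.
Cumulative frequencies: 3, 23, 46, 62, 85.
Observation 17 falls in the class 50 – <100.
L = 50, CF = 3, f = 20, h = 50.
P20 = 50 + ((17 − 3)/20)·50 = 50 + 35 = 85.

85.00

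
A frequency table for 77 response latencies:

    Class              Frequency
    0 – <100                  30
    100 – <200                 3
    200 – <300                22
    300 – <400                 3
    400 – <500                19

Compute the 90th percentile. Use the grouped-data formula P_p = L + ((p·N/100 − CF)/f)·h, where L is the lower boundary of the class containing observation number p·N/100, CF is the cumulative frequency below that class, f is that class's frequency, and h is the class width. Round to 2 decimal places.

N = 77; target position k = 90/100 · 77 = 69.3.
Cumulative frequencies: 30, 33, 55, 58, 77.
Observation 69.3 falls in the class 400 – <500.
L = 400, CF = 58, f = 19, h = 100.
P90 = 400 + ((69.3 − 58)/19)·100 = 400 + 59.4737 = 459.474.

459.47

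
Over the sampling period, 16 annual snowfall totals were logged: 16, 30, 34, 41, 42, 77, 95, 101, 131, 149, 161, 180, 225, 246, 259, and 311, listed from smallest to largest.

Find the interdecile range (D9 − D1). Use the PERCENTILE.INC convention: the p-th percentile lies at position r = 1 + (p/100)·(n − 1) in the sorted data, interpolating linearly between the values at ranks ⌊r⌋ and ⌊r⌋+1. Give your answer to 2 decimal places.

n = 16.
P10: r = 2.5; ranks 2–3 are 30, 34; interpolating gives 32.
P90: r = 14.5; ranks 14–15 are 246, 259; interpolating gives 252.5.
Difference: 252.5 − 32 = 220.5.

220.50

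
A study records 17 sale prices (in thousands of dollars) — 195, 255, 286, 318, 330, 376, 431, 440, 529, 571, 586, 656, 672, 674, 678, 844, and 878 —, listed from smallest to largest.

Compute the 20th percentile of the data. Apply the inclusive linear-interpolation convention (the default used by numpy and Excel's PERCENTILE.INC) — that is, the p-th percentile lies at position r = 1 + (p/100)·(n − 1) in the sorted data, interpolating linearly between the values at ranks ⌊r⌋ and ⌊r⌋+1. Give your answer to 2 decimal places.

n = 17.
r = 1 + (20/100)·(17 − 1) = 1 + 3.2 = 4.2.
Rank 4 is 318 and rank 5 is 330.
Interpolate: 318 + 0.2·(330 − 318) = 318 + 0.2·12 = 320.4.

320.40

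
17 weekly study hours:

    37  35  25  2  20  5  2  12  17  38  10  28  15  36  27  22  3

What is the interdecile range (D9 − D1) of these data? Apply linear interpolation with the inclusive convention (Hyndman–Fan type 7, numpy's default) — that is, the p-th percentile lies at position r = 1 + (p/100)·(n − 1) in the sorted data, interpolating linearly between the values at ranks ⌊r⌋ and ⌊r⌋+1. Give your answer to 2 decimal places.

33.80

Sorted: 2, 2, 3, 5, 10, 12, 15, 17, 20, 22, 25, 27, 28, 35, 36, 37, 38.
n = 17.
P10: r = 2.6; ranks 2–3 are 2, 3; interpolating gives 2.6.
P90: r = 15.4; ranks 15–16 are 36, 37; interpolating gives 36.4.
Difference: 36.4 − 2.6 = 33.8.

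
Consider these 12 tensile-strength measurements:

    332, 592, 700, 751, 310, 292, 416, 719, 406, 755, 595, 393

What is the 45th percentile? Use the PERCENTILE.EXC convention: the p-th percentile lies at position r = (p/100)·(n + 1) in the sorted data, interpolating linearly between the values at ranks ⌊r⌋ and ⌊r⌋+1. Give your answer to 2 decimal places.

Sorted: 292, 310, 332, 393, 406, 416, 592, 595, 700, 719, 751, 755.
n = 12.
r = (45/100)·(12 + 1) = 5.85.
Rank 5 is 406 and rank 6 is 416.
Interpolate: 406 + 0.85·(416 − 406) = 406 + 0.85·10 = 414.5.

414.50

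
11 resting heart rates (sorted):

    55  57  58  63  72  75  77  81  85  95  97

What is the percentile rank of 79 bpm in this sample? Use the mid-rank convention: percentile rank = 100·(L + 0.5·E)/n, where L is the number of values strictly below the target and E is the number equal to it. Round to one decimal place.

63.6

Count below 79: L = 7; count equal: E = 0; n = 11.
Percentile rank = 100·(7 + 0.5·0)/11 = 100·7/11 = 63.64.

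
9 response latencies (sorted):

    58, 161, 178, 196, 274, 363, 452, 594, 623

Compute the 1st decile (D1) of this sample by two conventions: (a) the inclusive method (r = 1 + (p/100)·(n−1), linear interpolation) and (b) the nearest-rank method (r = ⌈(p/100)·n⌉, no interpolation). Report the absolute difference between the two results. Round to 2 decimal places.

n = 9.
(a) r = 1.8; between ranks 1 (58) and 2 (161): 140.4.
(b) the nearest-rank method: rank 1 → 58.
|140.4 − 58| = 82.4.

82.40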